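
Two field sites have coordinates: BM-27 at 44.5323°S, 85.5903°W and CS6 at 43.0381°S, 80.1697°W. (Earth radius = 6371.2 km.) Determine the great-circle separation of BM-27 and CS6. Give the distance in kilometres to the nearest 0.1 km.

465.7 km

Δφ = 1.4942°,  Δλ = 5.4206°
a = sin²(Δφ/2) + cos φ₁ cos φ₂ sin²(Δλ/2) = 0.001335
c = 2·arcsin(√a) = 0.073092 rad = 4.1879°
d = R·c = 6371.2 × 0.073092 = 465.7 km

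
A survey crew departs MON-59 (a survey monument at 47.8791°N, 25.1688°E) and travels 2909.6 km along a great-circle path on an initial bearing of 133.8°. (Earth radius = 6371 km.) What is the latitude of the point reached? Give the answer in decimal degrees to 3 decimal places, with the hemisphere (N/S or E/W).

27.452°N

δ = d/R = 2909.6/6371 = 0.456694 rad
φ₂ = arcsin(sin φ₁ cos δ + cos φ₁ sin δ cos θ)
   = arcsin(0.74173·0.89752 + 0.67070·0.44098·-0.69214) = 27.45180°
λ₂ = λ₁ + atan2(sin θ sin δ cos φ₁, cos δ − sin φ₁ sin φ₂) = 46.18741°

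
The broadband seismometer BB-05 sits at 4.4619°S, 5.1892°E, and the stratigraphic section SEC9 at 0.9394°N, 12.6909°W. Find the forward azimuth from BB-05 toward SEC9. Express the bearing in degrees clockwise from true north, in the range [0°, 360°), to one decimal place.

286.4°

Δλ = -17.8801°
y = sin Δλ · cos φ₂ = -0.306985
x = cos φ₁ sin φ₂ − sin φ₁ cos φ₂ cos Δλ = 0.090374
θ = atan2(y, x) = -73.5960° → 286.4040° (mod 360°)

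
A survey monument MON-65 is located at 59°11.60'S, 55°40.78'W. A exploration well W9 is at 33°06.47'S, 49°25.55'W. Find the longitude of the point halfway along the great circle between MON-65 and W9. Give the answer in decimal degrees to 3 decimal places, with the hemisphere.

51.798°W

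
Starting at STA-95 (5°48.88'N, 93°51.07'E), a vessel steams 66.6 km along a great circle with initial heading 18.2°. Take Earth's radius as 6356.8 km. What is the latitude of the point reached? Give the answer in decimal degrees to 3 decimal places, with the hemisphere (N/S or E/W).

STA-95: φ = +5.81467°, λ = +93.85117°
δ = d/R = 66.6/6356.8 = 0.010477 rad
φ₂ = arcsin(sin φ₁ cos δ + cos φ₁ sin δ cos θ)
   = arcsin(0.10131·0.99995 + 0.99485·0.01048·0.94997) = 6.38489°
λ₂ = λ₁ + atan2(sin θ sin δ cos φ₁, cos δ − sin φ₁ sin φ₂) = 94.03982°

6.385°N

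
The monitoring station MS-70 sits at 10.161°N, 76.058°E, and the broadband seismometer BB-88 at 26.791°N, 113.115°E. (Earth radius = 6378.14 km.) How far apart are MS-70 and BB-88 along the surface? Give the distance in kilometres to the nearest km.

4305 km

Δφ = 16.6300°,  Δλ = 37.0570°
a = sin²(Δφ/2) + cos φ₁ cos φ₂ sin²(Δλ/2) = 0.109642
c = 2·arcsin(√a) = 0.674985 rad = 38.6738°
d = R·c = 6378.14 × 0.674985 = 4305.1 km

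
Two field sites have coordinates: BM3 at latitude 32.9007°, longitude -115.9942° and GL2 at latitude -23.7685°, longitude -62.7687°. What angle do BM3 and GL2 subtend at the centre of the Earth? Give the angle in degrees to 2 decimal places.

Δφ = -56.6692°,  Δλ = 53.2255°
a = sin²(Δφ/2) + cos φ₁ cos φ₂ sin²(Δλ/2) = 0.379456
c = 2·arcsin(√a) = 1.327309 rad = 76.0492°

76.05°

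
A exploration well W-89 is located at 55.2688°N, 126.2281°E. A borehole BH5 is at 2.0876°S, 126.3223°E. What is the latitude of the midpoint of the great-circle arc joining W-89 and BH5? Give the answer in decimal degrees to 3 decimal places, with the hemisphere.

Bx = cos φ₂ cos Δλ = 0.999335,  By = cos φ₂ sin Δλ = 0.001643
φₘ = atan2(sin φ₁ + sin φ₂, √((cos φ₁ + Bx)² + By²)) = 26.59061°
λₘ = λ₁ + atan2(By, cos φ₁ + Bx) = 126.28810°

26.591°N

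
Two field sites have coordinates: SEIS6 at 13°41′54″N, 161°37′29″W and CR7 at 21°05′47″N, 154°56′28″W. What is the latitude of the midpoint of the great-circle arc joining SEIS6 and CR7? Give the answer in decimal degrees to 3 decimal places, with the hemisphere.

SEIS6: φ = +13.69833°, λ = -161.62472°
CR7: φ = +21.09639°, λ = -154.94111°
Bx = cos φ₂ cos Δλ = 0.926636,  By = cos φ₂ sin Δλ = 0.108586
φₘ = atan2(sin φ₁ + sin φ₂, √((cos φ₁ + Bx)² + By²)) = 17.42519°
λₘ = λ₁ + atan2(By, cos φ₁ + Bx) = -158.35069°

17.425°N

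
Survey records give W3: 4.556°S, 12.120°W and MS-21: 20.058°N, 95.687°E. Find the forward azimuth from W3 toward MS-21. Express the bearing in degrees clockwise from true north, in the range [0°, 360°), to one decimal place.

Δλ = 107.8070°
y = sin Δλ · cos φ₂ = 0.894344
x = cos φ₁ sin φ₂ − sin φ₁ cos φ₂ cos Δλ = 0.319069
θ = atan2(y, x) = 70.3655° → 70.3655° (mod 360°)

70.4°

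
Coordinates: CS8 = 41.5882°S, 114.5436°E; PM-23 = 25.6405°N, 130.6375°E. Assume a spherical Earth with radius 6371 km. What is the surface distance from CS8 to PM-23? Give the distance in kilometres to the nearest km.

7657 km

Δφ = 67.2287°,  Δλ = 16.0939°
a = sin²(Δφ/2) + cos φ₁ cos φ₂ sin²(Δλ/2) = 0.319686
c = 2·arcsin(√a) = 1.201856 rad = 68.8612°
d = R·c = 6371 × 1.201856 = 7657.0 km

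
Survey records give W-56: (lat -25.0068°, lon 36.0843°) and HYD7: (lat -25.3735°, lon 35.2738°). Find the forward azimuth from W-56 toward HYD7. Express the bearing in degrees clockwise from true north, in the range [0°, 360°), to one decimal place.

243.3°

Δλ = -0.8105°
y = sin Δλ · cos φ₂ = -0.012781
x = cos φ₁ sin φ₂ − sin φ₁ cos φ₂ cos Δλ = -0.006438
θ = atan2(y, x) = -116.7364° → 243.2636° (mod 360°)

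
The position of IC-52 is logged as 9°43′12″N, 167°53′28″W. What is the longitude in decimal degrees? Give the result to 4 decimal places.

167.8911°W

167° + 53′/60 + 28″/3600 = 167 + 0.88333 + 0.00778 = 167.8911°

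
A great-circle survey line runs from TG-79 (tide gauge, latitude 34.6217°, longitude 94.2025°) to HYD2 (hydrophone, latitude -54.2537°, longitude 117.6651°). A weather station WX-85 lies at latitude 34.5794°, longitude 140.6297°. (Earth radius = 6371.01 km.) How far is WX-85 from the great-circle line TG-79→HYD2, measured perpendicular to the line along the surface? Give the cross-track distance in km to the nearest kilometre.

4210 km

δ₁₃ = central angle TG-79→WX-85 = 0.660851 rad  (haversine)
θ₁₃ = bearing TG-79→WX-85 = 76.372°,  θ₁₂ = bearing TG-79→HYD2 = 166.547°
dₓₜ = R·arcsin(sin δ₁₃ · sin(θ₁₃ − θ₁₂)) = 6371.01·arcsin(0.61379·sin(-90.175°)) = -4210.265 km
|dₓₜ| = 4210.265 km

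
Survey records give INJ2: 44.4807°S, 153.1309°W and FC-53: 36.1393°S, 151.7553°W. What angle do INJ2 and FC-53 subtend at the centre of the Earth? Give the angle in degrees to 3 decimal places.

Δφ = 8.3414°,  Δλ = 1.3756°
a = sin²(Δφ/2) + cos φ₁ cos φ₂ sin²(Δλ/2) = 0.005372
c = 2·arcsin(√a) = 0.146725 rad = 8.4067°

8.407°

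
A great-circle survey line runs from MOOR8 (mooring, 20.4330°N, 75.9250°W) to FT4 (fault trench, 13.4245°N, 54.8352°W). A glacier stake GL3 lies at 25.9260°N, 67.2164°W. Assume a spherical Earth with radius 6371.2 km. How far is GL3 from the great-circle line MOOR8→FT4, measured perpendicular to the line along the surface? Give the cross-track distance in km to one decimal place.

δ₁₃ = central angle MOOR8→GL3 = 0.169367 rad  (haversine)
θ₁₃ = bearing MOOR8→GL3 = 53.887°,  θ₁₂ = bearing MOOR8→FT4 = 105.835°
dₓₜ = R·arcsin(sin δ₁₃ · sin(θ₁₃ − θ₁₂)) = 6371.2·arcsin(0.16856·sin(-51.948°)) = -848.158 km
|dₓₜ| = 848.158 km

848.2 km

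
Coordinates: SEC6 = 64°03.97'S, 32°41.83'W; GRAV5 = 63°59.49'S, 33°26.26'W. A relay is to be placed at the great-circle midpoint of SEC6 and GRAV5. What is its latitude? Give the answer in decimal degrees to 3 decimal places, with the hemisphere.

SEC6: φ = -64.06617°, λ = -32.69717°
GRAV5: φ = -63.99150°, λ = -33.43767°
Bx = cos φ₂ cos Δλ = 0.438468,  By = cos φ₂ sin Δλ = -0.005667
φₘ = atan2(sin φ₁ + sin φ₂, √((cos φ₁ + Bx)² + By²)) = -64.02930°
λₘ = λ₁ + atan2(By, cos φ₁ + Bx) = -33.06791°

64.029°S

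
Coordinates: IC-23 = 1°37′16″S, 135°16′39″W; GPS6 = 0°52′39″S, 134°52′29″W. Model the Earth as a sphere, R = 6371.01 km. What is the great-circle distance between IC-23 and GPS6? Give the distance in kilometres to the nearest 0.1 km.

94.0 km

IC-23: φ = -1.62111°, λ = -135.27750°
GPS6: φ = -0.87750°, λ = -134.87472°
Δφ = 0.7436°,  Δλ = 0.4028°
a = sin²(Δφ/2) + cos φ₁ cos φ₂ sin²(Δλ/2) = 0.000054
c = 2·arcsin(√a) = 0.014759 rad = 0.8456°
d = R·c = 6371.01 × 0.014759 = 94.0 km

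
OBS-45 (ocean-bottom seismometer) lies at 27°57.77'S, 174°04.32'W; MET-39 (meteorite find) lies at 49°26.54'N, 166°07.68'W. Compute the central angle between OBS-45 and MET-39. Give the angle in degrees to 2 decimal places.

OBS-45: φ = -27.96283°, λ = -174.07200°
MET-39: φ = +49.44233°, λ = -166.12800°
Δφ = 77.4052°,  Δλ = 7.9440°
a = sin²(Δφ/2) + cos φ₁ cos φ₂ sin²(Δλ/2) = 0.393728
c = 2·arcsin(√a) = 1.356619 rad = 77.7285°

77.73°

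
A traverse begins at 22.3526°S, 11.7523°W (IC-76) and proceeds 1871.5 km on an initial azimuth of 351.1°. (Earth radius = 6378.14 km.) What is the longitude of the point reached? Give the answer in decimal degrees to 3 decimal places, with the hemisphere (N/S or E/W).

δ = d/R = 1871.5/6378.14 = 0.293424 rad
φ₂ = arcsin(sin φ₁ cos δ + cos φ₁ sin δ cos θ)
   = arcsin(-0.38031·0.95726 + 0.92486·0.28923·0.98796) = -5.72607°
λ₂ = λ₁ + atan2(sin θ sin δ cos φ₁, cos δ − sin φ₁ sin φ₂) = -14.32985°

14.330°W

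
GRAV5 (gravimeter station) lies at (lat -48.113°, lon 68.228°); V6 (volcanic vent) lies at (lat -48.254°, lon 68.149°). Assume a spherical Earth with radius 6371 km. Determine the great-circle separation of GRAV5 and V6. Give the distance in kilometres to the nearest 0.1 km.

Δφ = -0.1410°,  Δλ = -0.0790°
a = sin²(Δφ/2) + cos φ₁ cos φ₂ sin²(Δλ/2) = 0.000002
c = 2·arcsin(√a) = 0.002627 rad = 0.1505°
d = R·c = 6371 × 0.002627 = 16.7 km

16.7 km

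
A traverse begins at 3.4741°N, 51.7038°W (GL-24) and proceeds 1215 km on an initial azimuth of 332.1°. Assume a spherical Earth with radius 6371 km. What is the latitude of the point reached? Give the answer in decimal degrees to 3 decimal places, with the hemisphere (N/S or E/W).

δ = d/R = 1215/6371 = 0.190708 rad
φ₂ = arcsin(sin φ₁ cos δ + cos φ₁ sin δ cos θ)
   = arcsin(0.06060·0.98187 + 0.99816·0.18955·0.88377) = 13.10358°
λ₂ = λ₁ + atan2(sin θ sin δ cos φ₁, cos δ − sin φ₁ sin φ₂) = -56.92892°

13.104°N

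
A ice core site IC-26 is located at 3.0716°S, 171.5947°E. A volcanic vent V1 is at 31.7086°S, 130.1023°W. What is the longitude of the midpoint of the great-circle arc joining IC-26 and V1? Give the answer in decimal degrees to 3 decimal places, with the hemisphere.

161.807°W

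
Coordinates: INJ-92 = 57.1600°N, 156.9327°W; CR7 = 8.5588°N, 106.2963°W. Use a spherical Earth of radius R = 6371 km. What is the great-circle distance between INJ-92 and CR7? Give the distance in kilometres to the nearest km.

6925 km

Δφ = -48.6012°,  Δλ = 50.6364°
a = sin²(Δφ/2) + cos φ₁ cos φ₂ sin²(Δλ/2) = 0.267423
c = 2·arcsin(√a) = 1.086987 rad = 62.2797°
d = R·c = 6371 × 1.086987 = 6925.2 km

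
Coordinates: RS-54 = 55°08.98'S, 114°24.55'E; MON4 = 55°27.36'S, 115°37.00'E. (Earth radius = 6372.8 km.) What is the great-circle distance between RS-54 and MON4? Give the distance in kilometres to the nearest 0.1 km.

83.7 km

RS-54: φ = -55.14967°, λ = +114.40917°
MON4: φ = -55.45600°, λ = +115.61667°
Δφ = -0.3063°,  Δλ = 1.2075°
a = sin²(Δφ/2) + cos φ₁ cos φ₂ sin²(Δλ/2) = 0.000043
c = 2·arcsin(√a) = 0.013134 rad = 0.7525°
d = R·c = 6372.8 × 0.013134 = 83.7 km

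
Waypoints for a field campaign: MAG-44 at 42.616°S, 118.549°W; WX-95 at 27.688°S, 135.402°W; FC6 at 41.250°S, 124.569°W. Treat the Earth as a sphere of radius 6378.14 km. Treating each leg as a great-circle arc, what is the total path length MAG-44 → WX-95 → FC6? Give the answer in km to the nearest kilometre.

4057 km

MAG-44→WX-95: c = 0.353221 rad, d = 2252.89 km
WX-95→FC6: c = 0.282891 rad, d = 1804.32 km
Total = 2252.89 + 1804.32 = 4057.21 km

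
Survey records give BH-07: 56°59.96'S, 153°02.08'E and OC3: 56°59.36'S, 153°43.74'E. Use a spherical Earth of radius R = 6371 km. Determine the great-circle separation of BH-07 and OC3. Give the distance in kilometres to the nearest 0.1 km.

42.1 km

BH-07: φ = -56.99933°, λ = +153.03467°
OC3: φ = -56.98933°, λ = +153.72900°
Δφ = 0.0100°,  Δλ = 0.6943°
a = sin²(Δφ/2) + cos φ₁ cos φ₂ sin²(Δλ/2) = 0.000011
c = 2·arcsin(√a) = 0.006603 rad = 0.3783°
d = R·c = 6371 × 0.006603 = 42.1 km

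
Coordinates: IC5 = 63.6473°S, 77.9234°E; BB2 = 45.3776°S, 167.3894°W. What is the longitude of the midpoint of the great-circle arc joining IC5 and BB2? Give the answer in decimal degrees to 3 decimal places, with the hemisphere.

Bx = cos φ₂ cos Δλ = -0.293380,  By = cos φ₂ sin Δλ = 0.638230
φₘ = atan2(sin φ₁ + sin φ₂, √((cos φ₁ + Bx)² + By²)) = -67.81237°
λₘ = λ₁ + atan2(By, cos φ₁ + Bx) = 154.65367°

154.654°E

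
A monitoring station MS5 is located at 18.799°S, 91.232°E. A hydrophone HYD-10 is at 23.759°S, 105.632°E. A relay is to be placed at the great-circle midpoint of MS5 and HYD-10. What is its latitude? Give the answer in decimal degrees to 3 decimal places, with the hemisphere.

Bx = cos φ₂ cos Δλ = 0.886494,  By = cos φ₂ sin Δλ = 0.227613
φₘ = atan2(sin φ₁ + sin φ₂, √((cos φ₁ + Bx)² + By²)) = -21.43279°
λₘ = λ₁ + atan2(By, cos φ₁ + Bx) = 98.30991°

21.433°S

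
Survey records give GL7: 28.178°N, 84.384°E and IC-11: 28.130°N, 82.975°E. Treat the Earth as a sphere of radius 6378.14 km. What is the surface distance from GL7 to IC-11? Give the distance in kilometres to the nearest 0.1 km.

138.4 km

Δφ = -0.0480°,  Δλ = -1.4090°
a = sin²(Δφ/2) + cos φ₁ cos φ₂ sin²(Δλ/2) = 0.000118
c = 2·arcsin(√a) = 0.021698 rad = 1.2432°
d = R·c = 6378.14 × 0.021698 = 138.4 km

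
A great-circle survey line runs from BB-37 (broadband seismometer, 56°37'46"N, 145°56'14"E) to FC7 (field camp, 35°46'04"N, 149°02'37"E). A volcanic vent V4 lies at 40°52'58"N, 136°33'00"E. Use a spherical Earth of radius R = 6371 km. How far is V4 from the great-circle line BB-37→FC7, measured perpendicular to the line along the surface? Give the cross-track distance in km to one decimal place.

BB-37: φ = +56.62944°, λ = +145.93722°
FC7: φ = +35.76778°, λ = +149.04361°
V4: φ = +40.88278°, λ = +136.55000°
δ₁₃ = central angle BB-37→V4 = 0.294656 rad  (haversine)
θ₁₃ = bearing BB-37→V4 = 205.127°,  θ₁₂ = bearing BB-37→FC7 = 172.942°
dₓₜ = R·arcsin(sin δ₁₃ · sin(θ₁₃ − θ₁₂)) = 6371·arcsin(0.29041·sin(32.185°)) = 989.504 km
|dₓₜ| = 989.504 km

989.5 km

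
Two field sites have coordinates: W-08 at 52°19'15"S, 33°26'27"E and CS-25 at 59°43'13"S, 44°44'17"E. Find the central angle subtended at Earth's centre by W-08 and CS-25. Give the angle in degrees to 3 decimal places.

9.701°

W-08: φ = -52.32083°, λ = +33.44083°
CS-25: φ = -59.72028°, λ = +44.73806°
Δφ = -7.3994°,  Δλ = 11.2972°
a = sin²(Δφ/2) + cos φ₁ cos φ₂ sin²(Δλ/2) = 0.007150
c = 2·arcsin(√a) = 0.169313 rad = 9.7009°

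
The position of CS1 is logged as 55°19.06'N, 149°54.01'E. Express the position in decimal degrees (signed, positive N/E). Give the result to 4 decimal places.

lat: 55.3177° N → +55.3177°
lon: 149.9002° E → +149.9002°

+55.3177°, +149.9002°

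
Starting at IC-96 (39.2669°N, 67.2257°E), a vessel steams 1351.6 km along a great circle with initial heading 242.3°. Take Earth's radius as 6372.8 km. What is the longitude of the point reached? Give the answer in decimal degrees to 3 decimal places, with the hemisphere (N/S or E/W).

δ = d/R = 1351.6/6372.8 = 0.212089 rad
φ₂ = arcsin(sin φ₁ cos δ + cos φ₁ sin δ cos θ)
   = arcsin(0.63293·0.97759 + 0.77421·0.21050·-0.46484) = 32.88778°
λ₂ = λ₁ + atan2(sin θ sin δ cos φ₁, cos δ − sin φ₁ sin φ₂) = 54.40224°

54.402°E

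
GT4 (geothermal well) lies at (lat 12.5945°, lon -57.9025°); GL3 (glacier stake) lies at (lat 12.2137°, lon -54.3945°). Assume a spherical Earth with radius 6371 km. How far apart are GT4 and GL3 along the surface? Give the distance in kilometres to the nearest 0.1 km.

383.3 km

Δφ = -0.3808°,  Δλ = 3.5080°
a = sin²(Δφ/2) + cos φ₁ cos φ₂ sin²(Δλ/2) = 0.000905
c = 2·arcsin(√a) = 0.060165 rad = 3.4472°
d = R·c = 6371 × 0.060165 = 383.3 km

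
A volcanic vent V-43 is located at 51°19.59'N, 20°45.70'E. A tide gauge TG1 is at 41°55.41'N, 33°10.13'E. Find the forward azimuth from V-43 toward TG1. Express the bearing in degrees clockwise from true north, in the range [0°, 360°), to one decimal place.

133.1°

V-43: φ = +51.32650°, λ = +20.76167°
TG1: φ = +41.92350°, λ = +33.16883°
Δλ = 12.4072°
y = sin Δλ · cos φ₂ = 0.159862
x = cos φ₁ sin φ₂ − sin φ₁ cos φ₂ cos Δλ = -0.149811
θ = atan2(y, x) = 133.1411° → 133.1411° (mod 360°)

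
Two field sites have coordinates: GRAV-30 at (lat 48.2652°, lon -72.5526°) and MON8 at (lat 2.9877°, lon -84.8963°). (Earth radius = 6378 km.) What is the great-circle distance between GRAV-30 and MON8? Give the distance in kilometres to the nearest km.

5177 km

Δφ = -45.2775°,  Δλ = -12.3437°
a = sin²(Δφ/2) + cos φ₁ cos φ₂ sin²(Δλ/2) = 0.155847
c = 2·arcsin(√a) = 0.811645 rad = 46.5038°
d = R·c = 6378 × 0.811645 = 5176.7 km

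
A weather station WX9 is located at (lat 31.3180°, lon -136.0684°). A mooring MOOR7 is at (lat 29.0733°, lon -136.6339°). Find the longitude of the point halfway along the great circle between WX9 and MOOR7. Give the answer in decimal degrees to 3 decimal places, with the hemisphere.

136.354°W

Bx = cos φ₂ cos Δλ = 0.873956,  By = cos φ₂ sin Δλ = -0.008626
φₘ = atan2(sin φ₁ + sin φ₂, √((cos φ₁ + Bx)² + By²)) = 30.19595°
λₘ = λ₁ + atan2(By, cos φ₁ + Bx) = -136.35437°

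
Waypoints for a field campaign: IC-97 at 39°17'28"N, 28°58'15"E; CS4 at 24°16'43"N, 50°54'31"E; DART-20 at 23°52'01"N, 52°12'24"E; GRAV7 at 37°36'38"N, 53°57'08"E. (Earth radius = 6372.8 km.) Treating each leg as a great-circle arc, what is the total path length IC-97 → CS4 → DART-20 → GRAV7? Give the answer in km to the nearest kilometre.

4327 km

IC-97: φ = +39.29111°, λ = +28.97083°
CS4: φ = +24.27861°, λ = +50.90861°
DART-20: φ = +23.86694°, λ = +52.20667°
GRAV7: φ = +37.61056°, λ = +53.95222°
IC-97→CS4: c = 0.415821 rad, d = 2649.94 km
CS4→DART-20: c = 0.021897 rad, d = 139.55 km
DART-20→GRAV7: c = 0.241282 rad, d = 1537.64 km
Total = 2649.94 + 139.55 + 1537.64 = 4327.13 km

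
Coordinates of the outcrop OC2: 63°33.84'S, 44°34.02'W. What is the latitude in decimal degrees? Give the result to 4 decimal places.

63.5640°S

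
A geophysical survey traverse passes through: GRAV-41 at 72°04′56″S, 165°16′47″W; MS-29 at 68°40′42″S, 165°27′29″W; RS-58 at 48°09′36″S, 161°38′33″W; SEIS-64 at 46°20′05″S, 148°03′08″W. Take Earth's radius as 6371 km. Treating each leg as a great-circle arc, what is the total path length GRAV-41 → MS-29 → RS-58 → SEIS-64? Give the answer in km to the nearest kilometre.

GRAV-41: φ = -72.08222°, λ = -165.27972°
MS-29: φ = -68.67833°, λ = -165.45806°
RS-58: φ = -48.16000°, λ = -161.64250°
SEIS-64: φ = -46.33472°, λ = -148.05222°
GRAV-41→MS-29: c = 0.059418 rad, d = 378.55 km
MS-29→RS-58: c = 0.359643 rad, d = 2291.29 km
RS-58→SEIS-64: c = 0.163907 rad, d = 1044.25 km
Total = 378.55 + 2291.29 + 1044.25 = 3714.09 km

3714 km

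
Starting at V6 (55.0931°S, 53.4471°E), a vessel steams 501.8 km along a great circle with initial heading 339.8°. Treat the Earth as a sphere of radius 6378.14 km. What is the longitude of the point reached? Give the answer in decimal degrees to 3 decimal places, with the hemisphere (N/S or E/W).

50.984°E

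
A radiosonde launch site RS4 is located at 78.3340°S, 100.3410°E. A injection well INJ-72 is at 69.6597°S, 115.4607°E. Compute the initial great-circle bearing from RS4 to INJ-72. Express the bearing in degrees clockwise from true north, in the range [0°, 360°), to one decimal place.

33.1°

Δλ = 15.1197°
y = sin Δλ · cos φ₂ = 0.090666
x = cos φ₁ sin φ₂ − sin φ₁ cos φ₂ cos Δλ = 0.139033
θ = atan2(y, x) = 33.1089° → 33.1089° (mod 360°)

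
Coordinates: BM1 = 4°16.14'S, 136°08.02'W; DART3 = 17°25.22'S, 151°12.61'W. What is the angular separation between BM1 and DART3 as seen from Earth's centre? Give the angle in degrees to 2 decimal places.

19.78°

BM1: φ = -4.26900°, λ = -136.13367°
DART3: φ = -17.42033°, λ = -151.21017°
Δφ = -13.1513°,  Δλ = -15.0765°
a = sin²(Δφ/2) + cos φ₁ cos φ₂ sin²(Δλ/2) = 0.029489
c = 2·arcsin(√a) = 0.345159 rad = 19.7761°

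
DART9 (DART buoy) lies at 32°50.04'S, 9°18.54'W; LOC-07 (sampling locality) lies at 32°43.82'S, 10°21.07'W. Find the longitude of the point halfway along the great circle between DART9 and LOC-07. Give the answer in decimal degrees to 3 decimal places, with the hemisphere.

DART9: φ = -32.83400°, λ = -9.30900°
LOC-07: φ = -32.73033°, λ = -10.35117°
Bx = cos φ₂ cos Δλ = 0.841085,  By = cos φ₂ sin Δλ = -0.015300
φₘ = atan2(sin φ₁ + sin φ₂, √((cos φ₁ + Bx)² + By²)) = -32.78325°
λₘ = λ₁ + atan2(By, cos φ₁ + Bx) = -9.83039°

9.830°W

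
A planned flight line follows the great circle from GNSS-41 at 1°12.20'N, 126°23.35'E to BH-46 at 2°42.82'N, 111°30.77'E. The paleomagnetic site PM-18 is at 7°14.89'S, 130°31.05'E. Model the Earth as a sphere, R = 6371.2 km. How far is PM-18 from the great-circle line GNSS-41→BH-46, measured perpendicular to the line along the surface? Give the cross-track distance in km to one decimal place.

886.0 km

GNSS-41: φ = +1.20333°, λ = +126.38917°
BH-46: φ = +2.71367°, λ = +111.51283°
PM-18: φ = -7.24817°, λ = +130.51750°
δ₁₃ = central angle GNSS-41→PM-18 = 0.164091 rad  (haversine)
θ₁₃ = bearing GNSS-41→PM-18 = 154.076°,  θ₁₂ = bearing GNSS-41→BH-46 = 276.024°
dₓₜ = R·arcsin(sin δ₁₃ · sin(θ₁₃ − θ₁₂)) = 6371.2·arcsin(0.16336·sin(-121.948°)) = -885.982 km
|dₓₜ| = 885.982 km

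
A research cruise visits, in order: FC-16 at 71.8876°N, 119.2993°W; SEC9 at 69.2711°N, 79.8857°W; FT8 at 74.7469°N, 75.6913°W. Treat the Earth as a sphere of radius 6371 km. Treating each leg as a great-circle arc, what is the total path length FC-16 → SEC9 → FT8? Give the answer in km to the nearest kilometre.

2083 km

FC-16→SEC9: c = 0.228826 rad, d = 1457.85 km
SEC9→FT8: c = 0.098150 rad, d = 625.31 km
Total = 1457.85 + 625.31 = 2083.16 km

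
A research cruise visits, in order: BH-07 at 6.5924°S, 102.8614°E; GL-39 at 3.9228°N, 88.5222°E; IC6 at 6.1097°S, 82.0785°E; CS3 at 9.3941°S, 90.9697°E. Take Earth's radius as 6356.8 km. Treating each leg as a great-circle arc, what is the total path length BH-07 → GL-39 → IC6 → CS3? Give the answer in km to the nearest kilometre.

4336 km

BH-07→GL-39: c = 0.310007 rad, d = 1970.65 km
GL-39→IC6: c = 0.208017 rad, d = 1322.32 km
IC6→CS3: c = 0.164077 rad, d = 1043.00 km
Total = 1970.65 + 1322.32 + 1043.00 = 4335.98 km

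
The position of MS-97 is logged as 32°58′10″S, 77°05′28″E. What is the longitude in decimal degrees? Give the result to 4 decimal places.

77.0911°E

77° + 5′/60 + 28″/3600 = 77 + 0.08333 + 0.00778 = 77.0911°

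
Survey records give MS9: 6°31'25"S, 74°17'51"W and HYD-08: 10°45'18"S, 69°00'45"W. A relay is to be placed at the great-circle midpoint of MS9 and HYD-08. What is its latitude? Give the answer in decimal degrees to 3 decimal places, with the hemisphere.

8.648°S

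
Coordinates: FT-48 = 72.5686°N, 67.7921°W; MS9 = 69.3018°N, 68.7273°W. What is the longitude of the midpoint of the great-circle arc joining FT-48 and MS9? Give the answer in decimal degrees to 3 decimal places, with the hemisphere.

68.298°W

Bx = cos φ₂ cos Δλ = 0.353398,  By = cos φ₂ sin Δλ = -0.005769
φₘ = atan2(sin φ₁ + sin φ₂, √((cos φ₁ + Bx)² + By²)) = 70.93579°
λₘ = λ₁ + atan2(By, cos φ₁ + Bx) = -68.29828°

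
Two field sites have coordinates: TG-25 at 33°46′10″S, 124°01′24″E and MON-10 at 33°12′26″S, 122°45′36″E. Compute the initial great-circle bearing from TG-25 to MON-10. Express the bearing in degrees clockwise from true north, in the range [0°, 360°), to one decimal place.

297.7°

TG-25: φ = -33.76944°, λ = +124.02333°
MON-10: φ = -33.20722°, λ = +122.76000°
Δλ = -1.2633°
y = sin Δλ · cos φ₂ = -0.018447
x = cos φ₁ sin φ₂ − sin φ₁ cos φ₂ cos Δλ = 0.009699
θ = atan2(y, x) = -62.2647° → 297.7353° (mod 360°)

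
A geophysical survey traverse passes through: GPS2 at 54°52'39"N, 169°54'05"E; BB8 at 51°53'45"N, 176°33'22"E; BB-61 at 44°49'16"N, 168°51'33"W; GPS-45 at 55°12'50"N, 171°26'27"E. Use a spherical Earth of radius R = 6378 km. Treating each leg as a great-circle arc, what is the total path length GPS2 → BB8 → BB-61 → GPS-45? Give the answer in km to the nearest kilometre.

GPS2: φ = +54.87750°, λ = +169.90139°
BB8: φ = +51.89583°, λ = +176.55611°
BB-61: φ = +44.82111°, λ = -168.85917°
GPS-45: φ = +55.21389°, λ = +171.44083°
GPS2→BB8: c = 0.086581 rad, d = 552.21 km
BB8→BB-61: c = 0.208793 rad, d = 1331.68 km
BB-61→GPS-45: c = 0.284119 rad, d = 1812.11 km
Total = 552.21 + 1331.68 + 1812.11 = 3696.01 km

3696 km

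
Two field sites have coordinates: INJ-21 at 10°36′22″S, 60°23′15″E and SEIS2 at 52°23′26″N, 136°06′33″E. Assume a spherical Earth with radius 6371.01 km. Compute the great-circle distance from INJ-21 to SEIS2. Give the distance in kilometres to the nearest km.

9994 km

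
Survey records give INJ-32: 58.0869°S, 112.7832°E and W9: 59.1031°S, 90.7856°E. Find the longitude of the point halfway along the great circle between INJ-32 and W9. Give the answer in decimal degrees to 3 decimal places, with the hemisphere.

101.946°E

Bx = cos φ₂ cos Δλ = 0.476112,  By = cos φ₂ sin Δλ = -0.192339
φₘ = atan2(sin φ₁ + sin φ₂, √((cos φ₁ + Bx)² + By²)) = -59.06531°
λₘ = λ₁ + atan2(By, cos φ₁ + Bx) = 101.94616°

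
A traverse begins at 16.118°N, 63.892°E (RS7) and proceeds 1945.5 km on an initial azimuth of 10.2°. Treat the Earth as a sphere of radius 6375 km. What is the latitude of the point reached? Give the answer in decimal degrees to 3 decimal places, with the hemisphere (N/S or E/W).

δ = d/R = 1945.5/6375 = 0.305176 rad
φ₂ = arcsin(sin φ₁ cos δ + cos φ₁ sin δ cos θ)
   = arcsin(0.27762·0.95379 + 0.96069·0.30046·0.98420) = 33.29007°
λ₂ = λ₁ + atan2(sin θ sin δ cos φ₁, cos δ − sin φ₁ sin φ₂) = 67.54148°

33.290°N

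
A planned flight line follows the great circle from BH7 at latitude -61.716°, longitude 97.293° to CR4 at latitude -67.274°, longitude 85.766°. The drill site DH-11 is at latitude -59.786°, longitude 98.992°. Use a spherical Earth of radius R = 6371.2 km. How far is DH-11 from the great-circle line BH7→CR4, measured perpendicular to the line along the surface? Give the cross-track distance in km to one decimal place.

51.1 km

δ₁₃ = central angle BH7→DH-11 = 0.036666 rad  (haversine)
θ₁₃ = bearing BH7→DH-11 = 24.018°,  θ₁₂ = bearing BH7→CR4 = 216.662°
dₓₜ = R·arcsin(sin δ₁₃ · sin(θ₁₃ − θ₁₂)) = 6371.2·arcsin(0.03666·sin(-192.644°)) = 51.124 km
|dₓₜ| = 51.124 km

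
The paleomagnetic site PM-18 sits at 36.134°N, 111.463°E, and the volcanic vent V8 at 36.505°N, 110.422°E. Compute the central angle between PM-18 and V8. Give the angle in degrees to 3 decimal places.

Δφ = 0.3710°,  Δλ = -1.0410°
a = sin²(Δφ/2) + cos φ₁ cos φ₂ sin²(Δλ/2) = 0.000064
c = 2·arcsin(√a) = 0.016007 rad = 0.9171°

0.917°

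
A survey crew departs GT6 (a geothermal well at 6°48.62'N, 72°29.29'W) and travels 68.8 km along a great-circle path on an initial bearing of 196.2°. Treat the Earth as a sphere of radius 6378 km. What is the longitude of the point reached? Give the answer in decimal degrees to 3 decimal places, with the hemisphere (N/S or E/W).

72.662°W

GT6: φ = +6.81033°, λ = -72.48817°
δ = d/R = 68.8/6378 = 0.010787 rad
φ₂ = arcsin(sin φ₁ cos δ + cos φ₁ sin δ cos θ)
   = arcsin(0.11858·0.99994 + 0.99294·0.01079·-0.96029) = 6.21679°
λ₂ = λ₁ + atan2(sin θ sin δ cos φ₁, cos δ − sin φ₁ sin φ₂) = -72.66162°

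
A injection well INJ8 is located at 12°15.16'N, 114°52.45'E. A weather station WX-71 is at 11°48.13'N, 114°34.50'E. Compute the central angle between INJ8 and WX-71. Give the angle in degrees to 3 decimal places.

0.537°

INJ8: φ = +12.25267°, λ = +114.87417°
WX-71: φ = +11.80217°, λ = +114.57500°
Δφ = -0.4505°,  Δλ = -0.2992°
a = sin²(Δφ/2) + cos φ₁ cos φ₂ sin²(Δλ/2) = 0.000022
c = 2·arcsin(√a) = 0.009376 rad = 0.5372°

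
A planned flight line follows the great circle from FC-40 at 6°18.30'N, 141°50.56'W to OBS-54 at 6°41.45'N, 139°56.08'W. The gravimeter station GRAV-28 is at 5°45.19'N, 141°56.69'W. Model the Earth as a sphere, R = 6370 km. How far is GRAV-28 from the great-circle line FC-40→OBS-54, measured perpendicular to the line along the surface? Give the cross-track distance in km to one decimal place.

57.8 km

FC-40: φ = +6.30500°, λ = -141.84267°
OBS-54: φ = +6.69083°, λ = -139.93467°
GRAV-28: φ = +5.75317°, λ = -141.94483°
δ₁₃ = central angle FC-40→GRAV-28 = 0.009793 rad  (haversine)
θ₁₃ = bearing FC-40→GRAV-28 = 190.438°,  θ₁₂ = bearing FC-40→OBS-54 = 78.389°
dₓₜ = R·arcsin(sin δ₁₃ · sin(θ₁₃ − θ₁₂)) = 6370·arcsin(0.00979·sin(112.049°)) = 57.820 km
|dₓₜ| = 57.820 km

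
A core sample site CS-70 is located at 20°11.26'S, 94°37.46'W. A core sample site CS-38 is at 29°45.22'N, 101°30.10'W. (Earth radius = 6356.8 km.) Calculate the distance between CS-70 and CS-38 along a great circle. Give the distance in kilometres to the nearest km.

5589 km

CS-70: φ = -20.18767°, λ = -94.62433°
CS-38: φ = +29.75367°, λ = -101.50167°
Δφ = 49.9413°,  Δλ = -6.8773°
a = sin²(Δφ/2) + cos φ₁ cos φ₂ sin²(Δλ/2) = 0.181146
c = 2·arcsin(√a) = 0.879276 rad = 50.3788°
d = R·c = 6356.8 × 0.879276 = 5589.4 km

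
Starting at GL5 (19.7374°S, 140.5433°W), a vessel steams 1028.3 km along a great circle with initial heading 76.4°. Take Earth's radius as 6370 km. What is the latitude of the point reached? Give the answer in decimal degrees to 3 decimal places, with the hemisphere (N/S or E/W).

δ = d/R = 1028.3/6370 = 0.161429 rad
φ₂ = arcsin(sin φ₁ cos δ + cos φ₁ sin δ cos θ)
   = arcsin(-0.33771·0.98700 + 0.94125·0.16073·0.23514) = -17.32224°
λ₂ = λ₁ + atan2(sin θ sin δ cos φ₁, cos δ − sin φ₁ sin φ₂) = -131.12485°

17.322°S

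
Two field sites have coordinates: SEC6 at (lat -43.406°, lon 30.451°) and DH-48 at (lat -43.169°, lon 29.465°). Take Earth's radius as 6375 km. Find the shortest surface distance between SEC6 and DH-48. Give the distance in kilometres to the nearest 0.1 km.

84.1 km

Δφ = 0.2370°,  Δλ = -0.9860°
a = sin²(Δφ/2) + cos φ₁ cos φ₂ sin²(Δλ/2) = 0.000044
c = 2·arcsin(√a) = 0.013192 rad = 0.7558°
d = R·c = 6375 × 0.013192 = 84.1 km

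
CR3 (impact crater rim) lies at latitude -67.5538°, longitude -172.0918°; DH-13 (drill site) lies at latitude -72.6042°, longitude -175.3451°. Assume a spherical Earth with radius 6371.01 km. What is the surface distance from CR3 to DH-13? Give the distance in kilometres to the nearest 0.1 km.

574.7 km

Δφ = -5.0504°,  Δλ = -3.2533°
a = sin²(Δφ/2) + cos φ₁ cos φ₂ sin²(Δλ/2) = 0.002033
c = 2·arcsin(√a) = 0.090212 rad = 5.1688°
d = R·c = 6371.01 × 0.090212 = 574.7 km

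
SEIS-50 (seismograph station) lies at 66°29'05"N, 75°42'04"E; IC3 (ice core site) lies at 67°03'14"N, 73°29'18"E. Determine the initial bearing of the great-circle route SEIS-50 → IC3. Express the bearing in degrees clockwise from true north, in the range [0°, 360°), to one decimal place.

304.1°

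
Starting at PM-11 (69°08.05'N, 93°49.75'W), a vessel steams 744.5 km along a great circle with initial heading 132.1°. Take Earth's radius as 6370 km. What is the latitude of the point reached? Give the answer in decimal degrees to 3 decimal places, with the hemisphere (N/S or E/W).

64.184°N

PM-11: φ = +69.13417°, λ = -93.82917°
δ = d/R = 744.5/6370 = 0.116876 rad
φ₂ = arcsin(sin φ₁ cos δ + cos φ₁ sin δ cos θ)
   = arcsin(0.93442·0.99318 + 0.35618·0.11661·-0.67043) = 64.18391°
λ₂ = λ₁ + atan2(sin θ sin δ cos φ₁, cos δ − sin φ₁ sin φ₂) = -82.36940°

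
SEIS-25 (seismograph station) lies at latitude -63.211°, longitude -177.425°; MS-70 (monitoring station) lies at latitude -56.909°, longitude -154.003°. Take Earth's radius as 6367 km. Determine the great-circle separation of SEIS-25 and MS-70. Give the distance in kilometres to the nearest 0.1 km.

1464.0 km

Δφ = 6.3020°,  Δλ = 23.4220°
a = sin²(Δφ/2) + cos φ₁ cos φ₂ sin²(Δλ/2) = 0.013159
c = 2·arcsin(√a) = 0.229935 rad = 13.1743°
d = R·c = 6367 × 0.229935 = 1464.0 km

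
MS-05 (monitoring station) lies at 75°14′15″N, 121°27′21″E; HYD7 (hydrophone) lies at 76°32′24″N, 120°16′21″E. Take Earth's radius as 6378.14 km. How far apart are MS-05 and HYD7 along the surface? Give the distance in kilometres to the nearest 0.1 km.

148.5 km

MS-05: φ = +75.23750°, λ = +121.45583°
HYD7: φ = +76.54000°, λ = +120.27250°
Δφ = 1.3025°,  Δλ = -1.1833°
a = sin²(Δφ/2) + cos φ₁ cos φ₂ sin²(Δλ/2) = 0.000136
c = 2·arcsin(√a) = 0.023283 rad = 1.3340°
d = R·c = 6378.14 × 0.023283 = 148.5 km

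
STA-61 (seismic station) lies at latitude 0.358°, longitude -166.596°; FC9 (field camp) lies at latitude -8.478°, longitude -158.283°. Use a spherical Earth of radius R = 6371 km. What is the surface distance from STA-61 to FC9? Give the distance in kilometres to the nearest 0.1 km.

1346.8 km

Δφ = -8.8360°,  Δλ = 8.3130°
a = sin²(Δφ/2) + cos φ₁ cos φ₂ sin²(Δλ/2) = 0.011130
c = 2·arcsin(√a) = 0.211391 rad = 12.1118°
d = R·c = 6371 × 0.211391 = 1346.8 km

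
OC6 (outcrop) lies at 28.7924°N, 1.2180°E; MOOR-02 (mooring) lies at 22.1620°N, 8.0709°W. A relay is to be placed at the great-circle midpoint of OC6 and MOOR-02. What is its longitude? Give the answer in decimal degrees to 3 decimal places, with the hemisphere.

3.555°W

Bx = cos φ₂ cos Δλ = 0.913977,  By = cos φ₂ sin Δλ = -0.149488
φₘ = atan2(sin φ₁ + sin φ₂, √((cos φ₁ + Bx)² + By²)) = 25.55040°
λₘ = λ₁ + atan2(By, cos φ₁ + Bx) = -3.55492°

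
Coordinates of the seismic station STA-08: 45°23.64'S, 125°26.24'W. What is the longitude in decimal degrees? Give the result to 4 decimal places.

125.4373°W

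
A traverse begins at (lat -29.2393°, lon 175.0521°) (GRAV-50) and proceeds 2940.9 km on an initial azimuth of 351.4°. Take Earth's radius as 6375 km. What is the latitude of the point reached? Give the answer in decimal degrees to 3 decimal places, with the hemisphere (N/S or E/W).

δ = d/R = 2940.9/6375 = 0.461318 rad
φ₂ = arcsin(sin φ₁ cos δ + cos φ₁ sin δ cos θ)
   = arcsin(-0.48846·0.89547 + 0.87259·0.44513·0.98876) = -3.05829°
λ₂ = λ₁ + atan2(sin θ sin δ cos φ₁, cos δ − sin φ₁ sin φ₂) = 171.23008°

3.058°S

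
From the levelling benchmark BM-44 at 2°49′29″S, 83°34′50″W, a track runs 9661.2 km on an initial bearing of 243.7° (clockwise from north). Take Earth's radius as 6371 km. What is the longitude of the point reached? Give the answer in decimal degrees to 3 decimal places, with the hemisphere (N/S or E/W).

171.503°W

BM-44: φ = -2.82472°, λ = -83.58056°
δ = d/R = 9661.2/6371 = 1.516434 rad
φ₂ = arcsin(sin φ₁ cos δ + cos φ₁ sin δ cos θ)
   = arcsin(-0.04928·0.05434 + 0.99878·0.99852·-0.44307) = -26.39499°
λ₂ = λ₁ + atan2(sin θ sin δ cos φ₁, cos δ − sin φ₁ sin φ₂) = -171.50338°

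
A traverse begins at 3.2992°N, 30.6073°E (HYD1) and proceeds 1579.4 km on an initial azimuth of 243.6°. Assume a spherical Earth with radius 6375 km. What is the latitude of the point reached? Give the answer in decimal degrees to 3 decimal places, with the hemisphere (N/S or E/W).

3.042°S

δ = d/R = 1579.4/6375 = 0.247749 rad
φ₂ = arcsin(sin φ₁ cos δ + cos φ₁ sin δ cos θ)
   = arcsin(0.05755·0.96947 + 0.99834·0.24522·-0.44464) = -3.04159°
λ₂ = λ₁ + atan2(sin θ sin δ cos φ₁, cos δ − sin φ₁ sin φ₂) = 17.90071°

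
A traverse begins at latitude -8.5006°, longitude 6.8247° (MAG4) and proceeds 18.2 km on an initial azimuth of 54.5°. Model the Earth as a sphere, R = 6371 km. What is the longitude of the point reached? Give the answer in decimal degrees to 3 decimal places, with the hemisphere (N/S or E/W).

6.959°E

δ = d/R = 18.2/6371 = 0.002857 rad
φ₂ = arcsin(sin φ₁ cos δ + cos φ₁ sin δ cos θ)
   = arcsin(-0.14782·1.00000 + 0.98901·0.00286·0.58070) = -8.40553°
λ₂ = λ₁ + atan2(sin θ sin δ cos φ₁, cos δ − sin φ₁ sin φ₂) = 6.95940°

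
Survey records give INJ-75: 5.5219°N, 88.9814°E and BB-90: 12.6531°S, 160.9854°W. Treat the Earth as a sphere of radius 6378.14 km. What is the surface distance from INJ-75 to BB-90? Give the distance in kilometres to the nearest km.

12325 km

Δφ = -18.1750°,  Δλ = 110.0332°
a = sin²(Δφ/2) + cos φ₁ cos φ₂ sin²(Δλ/2) = 0.676886
c = 2·arcsin(√a) = 1.932397 rad = 110.7182°
d = R·c = 6378.14 × 1.932397 = 12325.1 km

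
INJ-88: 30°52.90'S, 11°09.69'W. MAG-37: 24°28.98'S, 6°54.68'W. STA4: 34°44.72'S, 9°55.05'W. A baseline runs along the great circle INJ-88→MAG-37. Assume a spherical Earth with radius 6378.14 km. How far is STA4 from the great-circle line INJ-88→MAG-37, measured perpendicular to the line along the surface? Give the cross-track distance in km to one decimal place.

INJ-88: φ = -30.88167°, λ = -11.16150°
MAG-37: φ = -24.48300°, λ = -6.91133°
STA4: φ = -34.74533°, λ = -9.91750°
δ₁₃ = central angle INJ-88→STA4 = 0.069857 rad  (haversine)
θ₁₃ = bearing INJ-88→STA4 = 165.192°,  θ₁₂ = bearing INJ-88→MAG-37 = 31.478°
dₓₜ = R·arcsin(sin δ₁₃ · sin(θ₁₃ − θ₁₂)) = 6378.14·arcsin(0.06980·sin(133.715°)) = 321.919 km
|dₓₜ| = 321.919 km

321.9 km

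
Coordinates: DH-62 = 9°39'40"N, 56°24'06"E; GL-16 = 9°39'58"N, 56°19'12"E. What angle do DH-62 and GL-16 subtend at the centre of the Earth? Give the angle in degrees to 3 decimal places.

DH-62: φ = +9.66111°, λ = +56.40167°
GL-16: φ = +9.66611°, λ = +56.32000°
Δφ = 0.0050°,  Δλ = -0.0817°
a = sin²(Δφ/2) + cos φ₁ cos φ₂ sin²(Δλ/2) = 0.000000
c = 2·arcsin(√a) = 0.001408 rad = 0.0807°

0.081°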